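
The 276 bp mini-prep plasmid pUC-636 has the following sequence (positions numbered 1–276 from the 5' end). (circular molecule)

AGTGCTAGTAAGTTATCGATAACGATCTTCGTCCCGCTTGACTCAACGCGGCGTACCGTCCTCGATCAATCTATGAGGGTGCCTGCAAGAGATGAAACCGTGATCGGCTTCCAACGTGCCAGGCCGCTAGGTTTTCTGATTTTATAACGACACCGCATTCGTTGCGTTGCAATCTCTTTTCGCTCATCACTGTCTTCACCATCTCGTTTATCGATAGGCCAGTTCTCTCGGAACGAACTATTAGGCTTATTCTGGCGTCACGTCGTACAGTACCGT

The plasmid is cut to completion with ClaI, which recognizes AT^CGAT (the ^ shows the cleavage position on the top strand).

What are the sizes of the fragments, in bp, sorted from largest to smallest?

ClaI sites (ATCGAT) start at positions 15, 210.
ClaI cuts after base 2 of each site, so after positions 16, 211.
Circular molecule, 2 cuts → 2 fragments:
  17–211 → 195 bp
  212–276 then 1–16 → 65 + 16 = 81 bp
Sorted largest to smallest: 195, 81 bp.

195, 81 bp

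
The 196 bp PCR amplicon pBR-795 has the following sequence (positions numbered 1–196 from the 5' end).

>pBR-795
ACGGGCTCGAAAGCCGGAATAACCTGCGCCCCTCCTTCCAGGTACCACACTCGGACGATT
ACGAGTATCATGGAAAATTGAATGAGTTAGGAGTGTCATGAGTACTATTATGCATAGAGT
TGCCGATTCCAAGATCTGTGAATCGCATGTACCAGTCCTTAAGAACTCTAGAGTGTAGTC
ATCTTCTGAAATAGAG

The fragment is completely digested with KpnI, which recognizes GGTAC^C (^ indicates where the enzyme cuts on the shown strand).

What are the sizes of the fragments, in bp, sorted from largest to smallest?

The KpnI site (GGTACC) starts at position 41.
KpnI cuts after base 5 of each site (before the last base), so after position 45.
Linear molecule, 1 cut → 2 fragments:
  1–45 → 45 bp
  46–196 → 151 bp
Sorted largest to smallest: 151, 45 bp.

151, 45 bp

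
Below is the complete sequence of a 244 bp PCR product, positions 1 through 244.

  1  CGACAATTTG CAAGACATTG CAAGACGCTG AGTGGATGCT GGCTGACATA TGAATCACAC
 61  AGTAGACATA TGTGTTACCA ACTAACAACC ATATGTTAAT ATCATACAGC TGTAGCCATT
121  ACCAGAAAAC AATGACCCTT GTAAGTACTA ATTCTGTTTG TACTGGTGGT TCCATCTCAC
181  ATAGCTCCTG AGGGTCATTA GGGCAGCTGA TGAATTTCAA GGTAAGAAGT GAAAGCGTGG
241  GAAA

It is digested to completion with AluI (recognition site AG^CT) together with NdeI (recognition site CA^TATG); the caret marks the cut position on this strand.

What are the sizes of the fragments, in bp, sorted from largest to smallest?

75, 48, 38, 23, 22, 20, 18 bp

AluI sites (AGCT) start at positions 108, 183, 205.
AluI cuts after base 2 of each site, so after positions 109, 184, 206.
NdeI sites (CATATG) start at positions 47, 67, 90.
NdeI cuts after base 2 of each site, so after positions 48, 68, 91.
Combined cut positions: 48, 68, 91, 109, 184, 206.
Linear molecule, 6 cuts → 7 fragments:
  1–48 → 48 bp
  49–68 → 20 bp
  69–91 → 23 bp
  92–109 → 18 bp
  110–184 → 75 bp
  185–206 → 22 bp
  207–244 → 38 bp
Sorted largest to smallest: 75, 48, 38, 23, 22, 20, 18 bp.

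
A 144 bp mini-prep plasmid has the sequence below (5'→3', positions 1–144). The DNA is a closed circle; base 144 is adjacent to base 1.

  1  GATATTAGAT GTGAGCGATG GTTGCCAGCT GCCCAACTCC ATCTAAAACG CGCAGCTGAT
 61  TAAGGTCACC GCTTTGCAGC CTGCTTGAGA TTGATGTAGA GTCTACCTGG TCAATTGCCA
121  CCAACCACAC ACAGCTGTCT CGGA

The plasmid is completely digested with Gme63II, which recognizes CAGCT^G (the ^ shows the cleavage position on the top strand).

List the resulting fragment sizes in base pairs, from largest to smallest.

Gme63II sites (CAGCTG) start at positions 26, 53, 132.
Gme63II cuts after base 5 of each site (before the last base), so after positions 30, 57, 136.
Circular molecule, 3 cuts → 3 fragments:
  31–57 → 27 bp
  58–136 → 79 bp
  137–144 then 1–30 → 8 + 30 = 38 bp
Sorted largest to smallest: 79, 38, 27 bp.

79, 38, 27 bp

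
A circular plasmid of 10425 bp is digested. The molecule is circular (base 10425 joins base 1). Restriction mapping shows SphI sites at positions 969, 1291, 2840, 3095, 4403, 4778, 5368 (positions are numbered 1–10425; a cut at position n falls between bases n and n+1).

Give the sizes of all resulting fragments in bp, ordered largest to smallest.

6026, 1549, 1308, 590, 375, 322, 255 bp

Circular molecule, 7 cuts → 7 fragments:
  1291 − 969 = 322 bp
  2840 − 1291 = 1549 bp
  3095 − 2840 = 255 bp
  4403 − 3095 = 1308 bp
  4778 − 4403 = 375 bp
  5368 − 4778 = 590 bp
  wrap: 10425 − 5368 + 969 = 6026 bp
Sorted largest to smallest: 6026, 1549, 1308, 590, 375, 322, 255 bp.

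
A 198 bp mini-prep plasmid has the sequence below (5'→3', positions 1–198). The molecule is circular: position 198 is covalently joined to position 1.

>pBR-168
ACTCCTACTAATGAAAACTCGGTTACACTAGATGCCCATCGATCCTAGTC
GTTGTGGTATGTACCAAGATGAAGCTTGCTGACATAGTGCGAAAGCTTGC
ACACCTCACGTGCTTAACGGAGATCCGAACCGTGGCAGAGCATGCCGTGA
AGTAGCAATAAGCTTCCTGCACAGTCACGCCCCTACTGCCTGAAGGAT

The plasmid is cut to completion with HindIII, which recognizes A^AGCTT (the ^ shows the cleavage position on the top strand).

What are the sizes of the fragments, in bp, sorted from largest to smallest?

HindIII sites (AAGCTT) start at positions 72, 93, 160.
HindIII cuts after the first base of each site, so after positions 72, 93, 160.
Circular molecule, 3 cuts → 3 fragments:
  73–93 → 21 bp
  94–160 → 67 bp
  161–198 then 1–72 → 38 + 72 = 110 bp
Sorted largest to smallest: 110, 67, 21 bp.

110, 67, 21 bp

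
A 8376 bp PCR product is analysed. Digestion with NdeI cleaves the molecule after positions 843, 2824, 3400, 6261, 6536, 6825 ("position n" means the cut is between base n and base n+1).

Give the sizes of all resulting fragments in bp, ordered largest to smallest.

2861, 1981, 1551, 843, 576, 289, 275 bp

Linear molecule, 6 cuts → 7 fragments:
  843 − 0 = 843 bp
  2824 − 843 = 1981 bp
  3400 − 2824 = 576 bp
  6261 − 3400 = 2861 bp
  6536 − 6261 = 275 bp
  6825 − 6536 = 289 bp
  8376 − 6825 = 1551 bp
Sorted largest to smallest: 2861, 1981, 1551, 843, 576, 289, 275 bp.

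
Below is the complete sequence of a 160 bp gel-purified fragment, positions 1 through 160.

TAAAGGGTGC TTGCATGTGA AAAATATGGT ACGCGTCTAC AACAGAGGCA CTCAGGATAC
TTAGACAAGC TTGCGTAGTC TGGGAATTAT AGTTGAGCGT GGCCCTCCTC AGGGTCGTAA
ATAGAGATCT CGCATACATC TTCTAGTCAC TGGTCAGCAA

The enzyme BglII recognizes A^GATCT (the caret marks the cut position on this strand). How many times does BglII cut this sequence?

AGATCT occurs starting at position 125.
BglII cuts at 1 site.

1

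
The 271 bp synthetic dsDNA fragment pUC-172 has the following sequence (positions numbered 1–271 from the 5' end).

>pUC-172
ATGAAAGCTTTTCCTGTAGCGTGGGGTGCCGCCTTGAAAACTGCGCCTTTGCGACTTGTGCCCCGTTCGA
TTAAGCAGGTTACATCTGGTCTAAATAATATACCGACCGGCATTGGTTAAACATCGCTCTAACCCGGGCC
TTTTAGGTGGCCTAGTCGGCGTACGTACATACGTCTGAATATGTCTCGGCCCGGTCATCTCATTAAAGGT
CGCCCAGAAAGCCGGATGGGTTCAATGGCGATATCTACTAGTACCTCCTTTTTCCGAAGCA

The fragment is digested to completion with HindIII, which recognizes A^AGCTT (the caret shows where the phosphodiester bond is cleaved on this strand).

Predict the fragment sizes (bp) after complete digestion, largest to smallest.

The HindIII site (AAGCTT) starts at position 5.
HindIII cuts after the first base of each site, so after position 5.
Linear molecule, 1 cut → 2 fragments:
  1–5 → 5 bp
  6–271 → 266 bp
Sorted largest to smallest: 266, 5 bp.

266, 5 bp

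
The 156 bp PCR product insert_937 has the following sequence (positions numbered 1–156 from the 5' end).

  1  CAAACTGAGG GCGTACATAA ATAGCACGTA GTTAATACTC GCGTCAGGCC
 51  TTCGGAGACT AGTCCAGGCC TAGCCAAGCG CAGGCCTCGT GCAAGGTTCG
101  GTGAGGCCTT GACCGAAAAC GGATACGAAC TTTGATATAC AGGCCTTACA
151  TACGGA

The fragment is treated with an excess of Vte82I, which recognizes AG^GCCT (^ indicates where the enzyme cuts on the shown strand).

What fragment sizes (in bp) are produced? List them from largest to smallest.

47, 37, 22, 20, 16, 14 bp

Vte82I sites (AGGCCT) start at positions 46, 66, 82, 104, 141.
Vte82I cuts after base 2 of each site, so after positions 47, 67, 83, 105, 142.
Linear molecule, 5 cuts → 6 fragments:
  1–47 → 47 bp
  48–67 → 20 bp
  68–83 → 16 bp
  84–105 → 22 bp
  106–142 → 37 bp
  143–156 → 14 bp
Sorted largest to smallest: 47, 37, 22, 20, 16, 14 bp.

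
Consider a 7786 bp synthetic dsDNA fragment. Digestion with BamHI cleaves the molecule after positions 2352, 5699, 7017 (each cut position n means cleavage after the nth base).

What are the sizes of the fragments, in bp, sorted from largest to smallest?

3347, 2352, 1318, 769 bp

Linear molecule, 3 cuts → 4 fragments:
  2352 − 0 = 2352 bp
  5699 − 2352 = 3347 bp
  7017 − 5699 = 1318 bp
  7786 − 7017 = 769 bp
Sorted largest to smallest: 3347, 2352, 1318, 769 bp.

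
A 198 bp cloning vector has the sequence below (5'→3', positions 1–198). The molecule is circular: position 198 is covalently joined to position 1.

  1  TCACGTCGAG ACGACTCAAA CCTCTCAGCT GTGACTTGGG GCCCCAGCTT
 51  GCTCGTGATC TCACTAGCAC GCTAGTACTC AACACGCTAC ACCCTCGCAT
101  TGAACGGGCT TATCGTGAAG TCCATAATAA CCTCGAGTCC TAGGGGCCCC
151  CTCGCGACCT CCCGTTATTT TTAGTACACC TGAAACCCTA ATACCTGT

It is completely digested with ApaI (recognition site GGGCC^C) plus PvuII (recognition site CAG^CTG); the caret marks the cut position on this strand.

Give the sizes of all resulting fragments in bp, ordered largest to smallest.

ApaI sites (GGGCCC) start at positions 39, 144.
ApaI cuts after base 5 of each site (before the last base), so after positions 43, 148.
The PvuII site (CAGCTG) starts at position 26.
PvuII cuts after base 3 of each site, so after position 28.
Combined cut positions: 28, 43, 148.
Circular molecule, 3 cuts → 3 fragments:
  29–43 → 15 bp
  44–148 → 105 bp
  149–198 then 1–28 → 50 + 28 = 78 bp
Sorted largest to smallest: 105, 78, 15 bp.

105, 78, 15 bp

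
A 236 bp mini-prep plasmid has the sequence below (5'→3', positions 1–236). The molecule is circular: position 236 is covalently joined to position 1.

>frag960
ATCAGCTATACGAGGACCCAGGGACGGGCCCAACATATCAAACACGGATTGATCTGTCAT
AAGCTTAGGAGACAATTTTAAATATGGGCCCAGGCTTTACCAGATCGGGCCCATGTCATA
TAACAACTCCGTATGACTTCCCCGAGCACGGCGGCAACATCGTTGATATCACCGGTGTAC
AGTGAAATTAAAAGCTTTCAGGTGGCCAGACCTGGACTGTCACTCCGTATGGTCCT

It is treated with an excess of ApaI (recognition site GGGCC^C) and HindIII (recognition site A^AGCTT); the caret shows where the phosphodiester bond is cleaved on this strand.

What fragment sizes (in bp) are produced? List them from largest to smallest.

ApaI sites (GGGCCC) start at positions 26, 86, 107.
ApaI cuts after base 5 of each site (before the last base), so after positions 30, 90, 111.
HindIII sites (AAGCTT) start at positions 61, 192.
HindIII cuts after the first base of each site, so after positions 61, 192.
Combined cut positions: 30, 61, 90, 111, 192.
Circular molecule, 5 cuts → 5 fragments:
  31–61 → 31 bp
  62–90 → 29 bp
  91–111 → 21 bp
  112–192 → 81 bp
  193–236 then 1–30 → 44 + 30 = 74 bp
Sorted largest to smallest: 81, 74, 31, 29, 21 bp.

81, 74, 31, 29, 21 bp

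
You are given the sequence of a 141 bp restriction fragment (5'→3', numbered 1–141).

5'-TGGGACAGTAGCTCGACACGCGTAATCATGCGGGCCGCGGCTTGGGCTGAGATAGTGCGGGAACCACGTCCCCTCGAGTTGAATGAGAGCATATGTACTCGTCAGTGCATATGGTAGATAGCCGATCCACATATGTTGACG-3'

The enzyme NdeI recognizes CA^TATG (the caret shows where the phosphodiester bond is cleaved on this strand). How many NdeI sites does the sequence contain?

3

CATATG occurs starting at positions 90, 108, 130.
NdeI cuts at 3 sites.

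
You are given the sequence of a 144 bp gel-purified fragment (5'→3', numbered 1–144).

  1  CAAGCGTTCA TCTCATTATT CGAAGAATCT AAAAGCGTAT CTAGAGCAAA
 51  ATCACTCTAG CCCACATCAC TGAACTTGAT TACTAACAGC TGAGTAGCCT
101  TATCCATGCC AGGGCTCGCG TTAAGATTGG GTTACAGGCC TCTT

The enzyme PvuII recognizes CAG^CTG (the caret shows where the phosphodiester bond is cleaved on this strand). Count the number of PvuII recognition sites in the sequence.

1

CAGCTG occurs starting at position 87.
PvuII cuts at 1 site.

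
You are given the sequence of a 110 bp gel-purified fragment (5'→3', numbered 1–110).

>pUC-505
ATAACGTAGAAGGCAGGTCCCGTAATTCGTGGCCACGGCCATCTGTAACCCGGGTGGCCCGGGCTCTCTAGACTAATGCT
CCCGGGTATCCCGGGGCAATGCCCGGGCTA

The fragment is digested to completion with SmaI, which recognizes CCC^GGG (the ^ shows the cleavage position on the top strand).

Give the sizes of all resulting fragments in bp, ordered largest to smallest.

SmaI sites (CCCGGG) start at positions 49, 58, 81, 90, 102.
SmaI cuts after base 3 of each site, so after positions 51, 60, 83, 92, 104.
Linear molecule, 5 cuts → 6 fragments:
  1–51 → 51 bp
  52–60 → 9 bp
  61–83 → 23 bp
  84–92 → 9 bp
  93–104 → 12 bp
  105–110 → 6 bp
Sorted largest to smallest: 51, 23, 12, 9, 9, 6 bp.

51, 23, 12, 9, 9, 6 bp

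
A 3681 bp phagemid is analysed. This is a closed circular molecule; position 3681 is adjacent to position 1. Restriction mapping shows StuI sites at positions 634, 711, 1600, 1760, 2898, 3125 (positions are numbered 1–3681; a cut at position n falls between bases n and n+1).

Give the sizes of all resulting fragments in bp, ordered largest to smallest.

1190, 1138, 889, 227, 160, 77 bp

Circular molecule, 6 cuts → 6 fragments:
  711 − 634 = 77 bp
  1600 − 711 = 889 bp
  1760 − 1600 = 160 bp
  2898 − 1760 = 1138 bp
  3125 − 2898 = 227 bp
  wrap: 3681 − 3125 + 634 = 1190 bp
Sorted largest to smallest: 1190, 1138, 889, 227, 160, 77 bp.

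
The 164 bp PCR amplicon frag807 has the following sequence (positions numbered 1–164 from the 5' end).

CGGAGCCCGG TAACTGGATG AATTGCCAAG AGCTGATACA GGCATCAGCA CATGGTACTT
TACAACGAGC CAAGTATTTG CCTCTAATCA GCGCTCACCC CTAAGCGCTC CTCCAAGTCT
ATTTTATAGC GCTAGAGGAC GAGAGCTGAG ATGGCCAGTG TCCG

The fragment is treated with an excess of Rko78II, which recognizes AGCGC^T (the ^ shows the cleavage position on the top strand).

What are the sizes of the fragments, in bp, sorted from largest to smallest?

94, 32, 24, 14 bp

Rko78II sites (AGCGCT) start at positions 90, 104, 128.
Rko78II cuts after base 5 of each site (before the last base), so after positions 94, 108, 132.
Linear molecule, 3 cuts → 4 fragments:
  1–94 → 94 bp
  95–108 → 14 bp
  109–132 → 24 bp
  133–164 → 32 bp
Sorted largest to smallest: 94, 32, 24, 14 bp.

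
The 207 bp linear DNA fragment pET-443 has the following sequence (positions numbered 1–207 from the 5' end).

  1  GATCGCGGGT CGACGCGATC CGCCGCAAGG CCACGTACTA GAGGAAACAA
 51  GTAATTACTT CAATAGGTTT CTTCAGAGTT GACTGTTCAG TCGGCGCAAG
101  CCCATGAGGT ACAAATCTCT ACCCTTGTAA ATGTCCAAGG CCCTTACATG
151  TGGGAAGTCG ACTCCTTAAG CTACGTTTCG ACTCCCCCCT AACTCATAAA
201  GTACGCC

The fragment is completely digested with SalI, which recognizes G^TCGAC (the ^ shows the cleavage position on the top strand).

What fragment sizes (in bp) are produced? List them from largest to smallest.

148, 50, 9 bp

SalI sites (GTCGAC) start at positions 9, 157.
SalI cuts after the first base of each site, so after positions 9, 157.
Linear molecule, 2 cuts → 3 fragments:
  1–9 → 9 bp
  10–157 → 148 bp
  158–207 → 50 bp
Sorted largest to smallest: 148, 50, 9 bp.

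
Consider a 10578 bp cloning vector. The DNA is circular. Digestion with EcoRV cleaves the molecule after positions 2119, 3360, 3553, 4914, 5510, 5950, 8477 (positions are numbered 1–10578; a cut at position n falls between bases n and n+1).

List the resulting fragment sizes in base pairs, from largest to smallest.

4220, 2527, 1361, 1241, 596, 440, 193 bp

Circular molecule, 7 cuts → 7 fragments:
  3360 − 2119 = 1241 bp
  3553 − 3360 = 193 bp
  4914 − 3553 = 1361 bp
  5510 − 4914 = 596 bp
  5950 − 5510 = 440 bp
  8477 − 5950 = 2527 bp
  wrap: 10578 − 8477 + 2119 = 4220 bp
Sorted largest to smallest: 4220, 2527, 1361, 1241, 596, 440, 193 bp.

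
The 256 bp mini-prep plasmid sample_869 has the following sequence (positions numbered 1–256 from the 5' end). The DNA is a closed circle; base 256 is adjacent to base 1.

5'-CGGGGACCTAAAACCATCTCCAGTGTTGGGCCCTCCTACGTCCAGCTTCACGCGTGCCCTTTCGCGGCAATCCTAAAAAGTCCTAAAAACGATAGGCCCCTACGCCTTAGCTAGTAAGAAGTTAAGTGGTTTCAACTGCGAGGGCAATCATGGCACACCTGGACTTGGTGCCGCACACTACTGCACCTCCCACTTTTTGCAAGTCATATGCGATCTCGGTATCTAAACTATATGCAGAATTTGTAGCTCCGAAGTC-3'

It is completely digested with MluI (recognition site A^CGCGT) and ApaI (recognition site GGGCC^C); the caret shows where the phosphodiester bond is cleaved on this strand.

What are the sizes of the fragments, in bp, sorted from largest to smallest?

The MluI site (ACGCGT) starts at position 50.
MluI cuts after the first base of each site, so after position 50.
The ApaI site (GGGCCC) starts at position 28.
ApaI cuts after base 5 of each site (before the last base), so after position 32.
Combined cut positions: 32, 50.
Circular molecule, 2 cuts → 2 fragments:
  33–50 → 18 bp
  51–256 then 1–32 → 206 + 32 = 238 bp
Sorted largest to smallest: 238, 18 bp.

238, 18 bp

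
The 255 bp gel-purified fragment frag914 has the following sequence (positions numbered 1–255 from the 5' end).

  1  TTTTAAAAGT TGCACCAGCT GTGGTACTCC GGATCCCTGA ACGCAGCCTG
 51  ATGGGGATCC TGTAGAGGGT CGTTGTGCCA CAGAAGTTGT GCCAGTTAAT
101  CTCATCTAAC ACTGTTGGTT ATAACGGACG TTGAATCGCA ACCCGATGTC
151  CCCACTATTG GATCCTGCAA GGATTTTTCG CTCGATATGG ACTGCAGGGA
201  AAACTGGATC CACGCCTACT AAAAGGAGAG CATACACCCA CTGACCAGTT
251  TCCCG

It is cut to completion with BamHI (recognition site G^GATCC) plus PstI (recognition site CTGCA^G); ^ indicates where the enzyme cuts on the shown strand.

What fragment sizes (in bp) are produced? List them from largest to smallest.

105, 49, 36, 31, 24, 10 bp

BamHI sites (GGATCC) start at positions 31, 55, 160, 206.
BamHI cuts after the first base of each site, so after positions 31, 55, 160, 206.
The PstI site (CTGCAG) starts at position 192.
PstI cuts after base 5 of each site (before the last base), so after position 196.
Combined cut positions: 31, 55, 160, 196, 206.
Linear molecule, 5 cuts → 6 fragments:
  1–31 → 31 bp
  32–55 → 24 bp
  56–160 → 105 bp
  161–196 → 36 bp
  197–206 → 10 bp
  207–255 → 49 bp
Sorted largest to smallest: 105, 49, 36, 31, 24, 10 bp.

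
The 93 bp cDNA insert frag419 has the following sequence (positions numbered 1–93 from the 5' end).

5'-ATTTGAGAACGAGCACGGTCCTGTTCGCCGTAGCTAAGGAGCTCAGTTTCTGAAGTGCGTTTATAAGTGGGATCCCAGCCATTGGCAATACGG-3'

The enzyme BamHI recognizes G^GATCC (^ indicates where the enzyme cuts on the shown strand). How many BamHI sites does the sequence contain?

1

GGATCC occurs starting at position 70.
BamHI cuts at 1 site.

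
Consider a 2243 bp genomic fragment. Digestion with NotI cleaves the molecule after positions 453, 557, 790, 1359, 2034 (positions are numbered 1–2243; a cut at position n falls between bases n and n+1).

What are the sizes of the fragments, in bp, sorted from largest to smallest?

675, 569, 453, 233, 209, 104 bp

Linear molecule, 5 cuts → 6 fragments:
  453 − 0 = 453 bp
  557 − 453 = 104 bp
  790 − 557 = 233 bp
  1359 − 790 = 569 bp
  2034 − 1359 = 675 bp
  2243 − 2034 = 209 bp
Sorted largest to smallest: 675, 569, 453, 233, 209, 104 bp.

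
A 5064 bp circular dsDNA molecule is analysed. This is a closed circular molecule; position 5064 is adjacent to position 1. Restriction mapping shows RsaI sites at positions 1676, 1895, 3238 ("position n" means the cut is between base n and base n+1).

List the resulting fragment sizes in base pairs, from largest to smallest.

Circular molecule, 3 cuts → 3 fragments:
  1895 − 1676 = 219 bp
  3238 − 1895 = 1343 bp
  wrap: 5064 − 3238 + 1676 = 3502 bp
Sorted largest to smallest: 3502, 1343, 219 bp.

3502, 1343, 219 bp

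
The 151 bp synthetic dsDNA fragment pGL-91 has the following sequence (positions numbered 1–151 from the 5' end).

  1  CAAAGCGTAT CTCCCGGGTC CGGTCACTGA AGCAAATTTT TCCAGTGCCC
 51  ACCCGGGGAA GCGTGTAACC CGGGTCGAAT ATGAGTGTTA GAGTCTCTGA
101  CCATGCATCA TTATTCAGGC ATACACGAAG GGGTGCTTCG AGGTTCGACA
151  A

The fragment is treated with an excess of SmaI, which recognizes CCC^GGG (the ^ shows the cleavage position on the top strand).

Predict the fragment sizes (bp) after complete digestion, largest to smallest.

SmaI sites (CCCGGG) start at positions 13, 52, 69.
SmaI cuts after base 3 of each site, so after positions 15, 54, 71.
Linear molecule, 3 cuts → 4 fragments:
  1–15 → 15 bp
  16–54 → 39 bp
  55–71 → 17 bp
  72–151 → 80 bp
Sorted largest to smallest: 80, 39, 17, 15 bp.

80, 39, 17, 15 bp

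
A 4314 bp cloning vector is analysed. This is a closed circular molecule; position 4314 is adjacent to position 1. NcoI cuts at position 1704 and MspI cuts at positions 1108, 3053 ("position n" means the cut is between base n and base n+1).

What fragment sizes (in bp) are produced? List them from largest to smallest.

2369, 1349, 596 bp

Combined cut positions (sorted): 1108, 1704, 3053.
Circular molecule, 3 cuts → 3 fragments:
  1704 − 1108 = 596 bp
  3053 − 1704 = 1349 bp
  wrap: 4314 − 3053 + 1108 = 2369 bp
Sorted largest to smallest: 2369, 1349, 596 bp.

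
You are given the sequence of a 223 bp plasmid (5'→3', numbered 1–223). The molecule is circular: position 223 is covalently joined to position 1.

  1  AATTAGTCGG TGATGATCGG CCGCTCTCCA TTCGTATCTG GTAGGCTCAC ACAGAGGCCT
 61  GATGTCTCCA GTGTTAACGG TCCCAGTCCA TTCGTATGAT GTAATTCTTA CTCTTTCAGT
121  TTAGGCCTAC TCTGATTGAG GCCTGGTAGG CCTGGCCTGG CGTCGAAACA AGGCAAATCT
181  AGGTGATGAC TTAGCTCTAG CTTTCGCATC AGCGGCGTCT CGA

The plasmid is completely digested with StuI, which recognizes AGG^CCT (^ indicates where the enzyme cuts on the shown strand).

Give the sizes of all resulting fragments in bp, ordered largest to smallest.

StuI sites (AGGCCT) start at positions 55, 123, 139, 148.
StuI cuts after base 3 of each site, so after positions 57, 125, 141, 150.
Circular molecule, 4 cuts → 4 fragments:
  58–125 → 68 bp
  126–141 → 16 bp
  142–150 → 9 bp
  151–223 then 1–57 → 73 + 57 = 130 bp
Sorted largest to smallest: 130, 68, 16, 9 bp.

130, 68, 16, 9 bp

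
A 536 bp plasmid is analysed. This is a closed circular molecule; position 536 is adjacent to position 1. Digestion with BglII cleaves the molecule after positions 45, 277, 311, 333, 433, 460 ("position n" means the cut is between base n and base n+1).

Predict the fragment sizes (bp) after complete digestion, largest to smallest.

232, 121, 100, 34, 27, 22 bp

Circular molecule, 6 cuts → 6 fragments:
  277 − 45 = 232 bp
  311 − 277 = 34 bp
  333 − 311 = 22 bp
  433 − 333 = 100 bp
  460 − 433 = 27 bp
  wrap: 536 − 460 + 45 = 121 bp
Sorted largest to smallest: 232, 121, 100, 34, 27, 22 bp.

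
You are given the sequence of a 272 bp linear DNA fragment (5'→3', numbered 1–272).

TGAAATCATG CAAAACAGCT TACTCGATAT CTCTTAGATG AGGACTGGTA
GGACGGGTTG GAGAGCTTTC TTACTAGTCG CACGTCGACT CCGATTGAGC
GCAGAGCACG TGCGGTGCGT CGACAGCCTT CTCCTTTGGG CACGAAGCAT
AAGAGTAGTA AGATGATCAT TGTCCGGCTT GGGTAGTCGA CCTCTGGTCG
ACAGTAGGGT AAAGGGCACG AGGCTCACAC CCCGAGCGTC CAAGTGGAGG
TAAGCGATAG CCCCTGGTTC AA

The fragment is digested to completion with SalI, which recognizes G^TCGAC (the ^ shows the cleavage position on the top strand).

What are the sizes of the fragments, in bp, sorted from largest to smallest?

SalI sites (GTCGAC) start at positions 84, 119, 186, 197.
SalI cuts after the first base of each site, so after positions 84, 119, 186, 197.
Linear molecule, 4 cuts → 5 fragments:
  1–84 → 84 bp
  85–119 → 35 bp
  120–186 → 67 bp
  187–197 → 11 bp
  198–272 → 75 bp
Sorted largest to smallest: 84, 75, 67, 35, 11 bp.

84, 75, 67, 35, 11 bp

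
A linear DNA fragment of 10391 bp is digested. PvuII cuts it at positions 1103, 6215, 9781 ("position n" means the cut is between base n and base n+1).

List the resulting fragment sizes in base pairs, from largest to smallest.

Linear molecule, 3 cuts → 4 fragments:
  1103 − 0 = 1103 bp
  6215 − 1103 = 5112 bp
  9781 − 6215 = 3566 bp
  10391 − 9781 = 610 bp
Sorted largest to smallest: 5112, 3566, 1103, 610 bp.

5112, 3566, 1103, 610 bp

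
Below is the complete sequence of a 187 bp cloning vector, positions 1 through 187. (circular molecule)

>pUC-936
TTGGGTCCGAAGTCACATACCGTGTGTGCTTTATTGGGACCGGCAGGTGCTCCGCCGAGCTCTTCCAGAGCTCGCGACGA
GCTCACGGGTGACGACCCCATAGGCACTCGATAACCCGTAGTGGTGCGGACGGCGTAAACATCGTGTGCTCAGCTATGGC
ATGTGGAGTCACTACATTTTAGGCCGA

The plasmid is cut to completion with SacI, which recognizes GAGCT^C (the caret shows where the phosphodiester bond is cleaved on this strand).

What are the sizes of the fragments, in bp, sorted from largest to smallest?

165, 11, 11 bp

SacI sites (GAGCTC) start at positions 57, 68, 79.
SacI cuts after base 5 of each site (before the last base), so after positions 61, 72, 83.
Circular molecule, 3 cuts → 3 fragments:
  62–72 → 11 bp
  73–83 → 11 bp
  84–187 then 1–61 → 104 + 61 = 165 bp
Sorted largest to smallest: 165, 11, 11 bp.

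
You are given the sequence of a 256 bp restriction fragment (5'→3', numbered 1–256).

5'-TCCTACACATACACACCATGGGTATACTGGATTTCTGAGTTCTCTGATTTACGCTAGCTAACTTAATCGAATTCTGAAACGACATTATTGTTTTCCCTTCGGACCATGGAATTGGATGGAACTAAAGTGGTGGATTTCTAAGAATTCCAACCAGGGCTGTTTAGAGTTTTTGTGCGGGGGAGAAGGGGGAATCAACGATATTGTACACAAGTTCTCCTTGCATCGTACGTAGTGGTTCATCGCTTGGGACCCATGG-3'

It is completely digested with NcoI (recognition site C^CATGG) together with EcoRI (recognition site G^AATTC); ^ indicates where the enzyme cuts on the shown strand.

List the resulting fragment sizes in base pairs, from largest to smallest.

NcoI sites (CCATGG) start at positions 16, 104, 251.
NcoI cuts after the first base of each site, so after positions 16, 104, 251.
EcoRI sites (GAATTC) start at positions 69, 142.
EcoRI cuts after the first base of each site, so after positions 69, 142.
Combined cut positions: 16, 69, 104, 142, 251.
Linear molecule, 5 cuts → 6 fragments:
  1–16 → 16 bp
  17–69 → 53 bp
  70–104 → 35 bp
  105–142 → 38 bp
  143–251 → 109 bp
  252–256 → 5 bp
Sorted largest to smallest: 109, 53, 38, 35, 16, 5 bp.

109, 53, 38, 35, 16, 5 bp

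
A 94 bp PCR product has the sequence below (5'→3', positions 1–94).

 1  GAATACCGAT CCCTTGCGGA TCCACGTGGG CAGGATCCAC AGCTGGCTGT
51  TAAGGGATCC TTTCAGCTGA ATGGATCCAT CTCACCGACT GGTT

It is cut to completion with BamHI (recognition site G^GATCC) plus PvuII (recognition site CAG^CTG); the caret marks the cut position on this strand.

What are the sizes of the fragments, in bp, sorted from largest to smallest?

21, 18, 15, 13, 11, 9, 7 bp

BamHI sites (GGATCC) start at positions 18, 33, 55, 73.
BamHI cuts after the first base of each site, so after positions 18, 33, 55, 73.
PvuII sites (CAGCTG) start at positions 40, 64.
PvuII cuts after base 3 of each site, so after positions 42, 66.
Combined cut positions: 18, 33, 42, 55, 66, 73.
Linear molecule, 6 cuts → 7 fragments:
  1–18 → 18 bp
  19–33 → 15 bp
  34–42 → 9 bp
  43–55 → 13 bp
  56–66 → 11 bp
  67–73 → 7 bp
  74–94 → 21 bp
Sorted largest to smallest: 21, 18, 15, 13, 11, 9, 7 bp.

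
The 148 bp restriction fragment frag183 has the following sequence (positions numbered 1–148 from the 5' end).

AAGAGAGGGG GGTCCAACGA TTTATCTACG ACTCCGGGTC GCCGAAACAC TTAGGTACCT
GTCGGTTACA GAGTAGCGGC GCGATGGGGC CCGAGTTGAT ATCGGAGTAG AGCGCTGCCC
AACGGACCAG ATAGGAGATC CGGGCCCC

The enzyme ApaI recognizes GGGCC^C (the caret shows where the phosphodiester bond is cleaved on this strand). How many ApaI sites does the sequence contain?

GGGCCC occurs starting at positions 87, 142.
ApaI cuts at 2 sites.

2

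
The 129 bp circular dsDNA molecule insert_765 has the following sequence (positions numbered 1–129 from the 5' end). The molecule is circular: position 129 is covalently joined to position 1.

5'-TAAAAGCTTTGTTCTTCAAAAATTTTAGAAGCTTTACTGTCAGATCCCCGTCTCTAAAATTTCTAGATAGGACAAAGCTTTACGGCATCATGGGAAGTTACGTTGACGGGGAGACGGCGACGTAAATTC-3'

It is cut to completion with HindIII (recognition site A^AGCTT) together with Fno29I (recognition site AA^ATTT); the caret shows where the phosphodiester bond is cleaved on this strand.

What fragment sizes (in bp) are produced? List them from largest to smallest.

HindIII sites (AAGCTT) start at positions 4, 29, 75.
HindIII cuts after the first base of each site, so after positions 4, 29, 75.
Fno29I sites (AAATTT) start at positions 20, 57.
Fno29I cuts after base 2 of each site, so after positions 21, 58.
Combined cut positions: 4, 21, 29, 58, 75.
Circular molecule, 5 cuts → 5 fragments:
  5–21 → 17 bp
  22–29 → 8 bp
  30–58 → 29 bp
  59–75 → 17 bp
  76–129 then 1–4 → 54 + 4 = 58 bp
Sorted largest to smallest: 58, 29, 17, 17, 8 bp.

58, 29, 17, 17, 8 bp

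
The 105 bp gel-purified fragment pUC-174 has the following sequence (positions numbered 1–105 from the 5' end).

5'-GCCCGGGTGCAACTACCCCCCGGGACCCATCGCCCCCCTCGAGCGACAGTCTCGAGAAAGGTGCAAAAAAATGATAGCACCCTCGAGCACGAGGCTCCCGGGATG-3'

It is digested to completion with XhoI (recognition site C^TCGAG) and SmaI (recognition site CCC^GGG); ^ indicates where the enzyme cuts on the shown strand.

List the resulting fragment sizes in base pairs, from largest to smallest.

XhoI sites (CTCGAG) start at positions 38, 51, 82.
XhoI cuts after the first base of each site, so after positions 38, 51, 82.
SmaI sites (CCCGGG) start at positions 2, 19, 97.
SmaI cuts after base 3 of each site, so after positions 4, 21, 99.
Combined cut positions: 4, 21, 38, 51, 82, 99.
Linear molecule, 6 cuts → 7 fragments:
  1–4 → 4 bp
  5–21 → 17 bp
  22–38 → 17 bp
  39–51 → 13 bp
  52–82 → 31 bp
  83–99 → 17 bp
  100–105 → 6 bp
Sorted largest to smallest: 31, 17, 17, 17, 13, 6, 4 bp.

31, 17, 17, 17, 13, 6, 4 bp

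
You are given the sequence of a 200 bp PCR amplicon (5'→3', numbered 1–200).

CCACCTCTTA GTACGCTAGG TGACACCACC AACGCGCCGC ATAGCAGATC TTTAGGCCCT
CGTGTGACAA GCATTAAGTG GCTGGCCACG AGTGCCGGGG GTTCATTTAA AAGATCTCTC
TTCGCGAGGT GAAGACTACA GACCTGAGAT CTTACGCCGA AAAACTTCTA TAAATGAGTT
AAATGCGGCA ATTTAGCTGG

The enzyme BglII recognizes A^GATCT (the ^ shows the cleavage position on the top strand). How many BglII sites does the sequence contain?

AGATCT occurs starting at positions 46, 112, 147.
BglII cuts at 3 sites.

3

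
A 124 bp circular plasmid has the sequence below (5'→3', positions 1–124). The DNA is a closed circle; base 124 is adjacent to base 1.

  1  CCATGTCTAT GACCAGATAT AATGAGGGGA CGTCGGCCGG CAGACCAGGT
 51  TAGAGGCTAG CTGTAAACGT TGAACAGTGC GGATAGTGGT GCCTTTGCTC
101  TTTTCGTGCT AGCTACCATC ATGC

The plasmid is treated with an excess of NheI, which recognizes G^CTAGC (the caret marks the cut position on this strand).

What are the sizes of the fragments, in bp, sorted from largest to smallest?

72, 52 bp

NheI sites (GCTAGC) start at positions 56, 108.
NheI cuts after the first base of each site, so after positions 56, 108.
Circular molecule, 2 cuts → 2 fragments:
  57–108 → 52 bp
  109–124 then 1–56 → 16 + 56 = 72 bp
Sorted largest to smallest: 72, 52 bp.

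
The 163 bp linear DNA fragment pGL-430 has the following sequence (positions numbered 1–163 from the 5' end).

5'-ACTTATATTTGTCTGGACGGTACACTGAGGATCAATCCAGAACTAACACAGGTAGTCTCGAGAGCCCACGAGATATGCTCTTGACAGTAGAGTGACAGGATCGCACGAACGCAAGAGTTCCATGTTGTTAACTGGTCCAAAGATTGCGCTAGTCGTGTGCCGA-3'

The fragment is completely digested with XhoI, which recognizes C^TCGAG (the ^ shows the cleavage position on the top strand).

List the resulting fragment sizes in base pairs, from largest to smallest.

106, 57 bp

The XhoI site (CTCGAG) starts at position 57.
XhoI cuts after the first base of each site, so after position 57.
Linear molecule, 1 cut → 2 fragments:
  1–57 → 57 bp
  58–163 → 106 bp
Sorted largest to smallest: 106, 57 bp.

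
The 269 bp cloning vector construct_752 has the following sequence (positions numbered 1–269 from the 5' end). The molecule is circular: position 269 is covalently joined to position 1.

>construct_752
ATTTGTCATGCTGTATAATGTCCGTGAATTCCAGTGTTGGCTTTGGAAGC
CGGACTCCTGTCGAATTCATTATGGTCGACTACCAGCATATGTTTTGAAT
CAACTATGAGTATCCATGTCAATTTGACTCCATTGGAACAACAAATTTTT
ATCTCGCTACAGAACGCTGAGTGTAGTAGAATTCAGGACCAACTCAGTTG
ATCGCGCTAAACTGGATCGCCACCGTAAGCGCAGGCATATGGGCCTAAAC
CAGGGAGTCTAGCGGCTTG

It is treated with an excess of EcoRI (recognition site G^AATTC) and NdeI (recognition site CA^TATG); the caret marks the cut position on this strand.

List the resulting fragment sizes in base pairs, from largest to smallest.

91, 58, 58, 37, 25 bp

EcoRI sites (GAATTC) start at positions 26, 63, 179.
EcoRI cuts after the first base of each site, so after positions 26, 63, 179.
NdeI sites (CATATG) start at positions 87, 236.
NdeI cuts after base 2 of each site, so after positions 88, 237.
Combined cut positions: 26, 63, 88, 179, 237.
Circular molecule, 5 cuts → 5 fragments:
  27–63 → 37 bp
  64–88 → 25 bp
  89–179 → 91 bp
  180–237 → 58 bp
  238–269 then 1–26 → 32 + 26 = 58 bp
Sorted largest to smallest: 91, 58, 58, 37, 25 bp.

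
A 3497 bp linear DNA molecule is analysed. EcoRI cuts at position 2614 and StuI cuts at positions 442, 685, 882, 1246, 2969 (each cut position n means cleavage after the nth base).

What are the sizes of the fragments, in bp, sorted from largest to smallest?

1368, 528, 442, 364, 355, 243, 197 bp

Combined cut positions (sorted): 442, 685, 882, 1246, 2614, 2969.
Linear molecule, 6 cuts → 7 fragments:
  442 − 0 = 442 bp
  685 − 442 = 243 bp
  882 − 685 = 197 bp
  1246 − 882 = 364 bp
  2614 − 1246 = 1368 bp
  2969 − 2614 = 355 bp
  3497 − 2969 = 528 bp
Sorted largest to smallest: 1368, 528, 442, 364, 355, 243, 197 bp.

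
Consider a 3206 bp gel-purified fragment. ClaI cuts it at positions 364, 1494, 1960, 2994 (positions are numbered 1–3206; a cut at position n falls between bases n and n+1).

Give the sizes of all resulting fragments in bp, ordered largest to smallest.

Linear molecule, 4 cuts → 5 fragments:
  364 − 0 = 364 bp
  1494 − 364 = 1130 bp
  1960 − 1494 = 466 bp
  2994 − 1960 = 1034 bp
  3206 − 2994 = 212 bp
Sorted largest to smallest: 1130, 1034, 466, 364, 212 bp.

1130, 1034, 466, 364, 212 bp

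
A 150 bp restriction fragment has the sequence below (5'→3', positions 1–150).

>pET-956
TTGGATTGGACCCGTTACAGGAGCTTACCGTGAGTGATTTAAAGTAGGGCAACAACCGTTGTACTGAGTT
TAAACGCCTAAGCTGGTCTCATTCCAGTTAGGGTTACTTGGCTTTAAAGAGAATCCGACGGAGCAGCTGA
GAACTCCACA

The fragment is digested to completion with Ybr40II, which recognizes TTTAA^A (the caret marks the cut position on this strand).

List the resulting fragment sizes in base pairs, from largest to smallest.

44, 42, 33, 31 bp

Ybr40II sites (TTTAAA) start at positions 38, 69, 113.
Ybr40II cuts after base 5 of each site (before the last base), so after positions 42, 73, 117.
Linear molecule, 3 cuts → 4 fragments:
  1–42 → 42 bp
  43–73 → 31 bp
  74–117 → 44 bp
  118–150 → 33 bp
Sorted largest to smallest: 44, 42, 33, 31 bp.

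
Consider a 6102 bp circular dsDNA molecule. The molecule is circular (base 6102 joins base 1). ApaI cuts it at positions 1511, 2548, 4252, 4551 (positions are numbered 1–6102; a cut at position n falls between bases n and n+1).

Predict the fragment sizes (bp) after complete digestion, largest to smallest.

Circular molecule, 4 cuts → 4 fragments:
  2548 − 1511 = 1037 bp
  4252 − 2548 = 1704 bp
  4551 − 4252 = 299 bp
  wrap: 6102 − 4551 + 1511 = 3062 bp
Sorted largest to smallest: 3062, 1704, 1037, 299 bp.

3062, 1704, 1037, 299 bp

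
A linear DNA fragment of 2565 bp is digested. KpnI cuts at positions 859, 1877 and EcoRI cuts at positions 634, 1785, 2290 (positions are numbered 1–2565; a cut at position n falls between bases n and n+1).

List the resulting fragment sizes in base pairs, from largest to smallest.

Combined cut positions (sorted): 634, 859, 1785, 1877, 2290.
Linear molecule, 5 cuts → 6 fragments:
  634 − 0 = 634 bp
  859 − 634 = 225 bp
  1785 − 859 = 926 bp
  1877 − 1785 = 92 bp
  2290 − 1877 = 413 bp
  2565 − 2290 = 275 bp
Sorted largest to smallest: 926, 634, 413, 275, 225, 92 bp.

926, 634, 413, 275, 225, 92 bp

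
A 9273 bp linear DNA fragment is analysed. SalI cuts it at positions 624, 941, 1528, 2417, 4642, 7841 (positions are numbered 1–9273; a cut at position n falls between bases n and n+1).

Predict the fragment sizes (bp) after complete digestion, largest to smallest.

Linear molecule, 6 cuts → 7 fragments:
  624 − 0 = 624 bp
  941 − 624 = 317 bp
  1528 − 941 = 587 bp
  2417 − 1528 = 889 bp
  4642 − 2417 = 2225 bp
  7841 − 4642 = 3199 bp
  9273 − 7841 = 1432 bp
Sorted largest to smallest: 3199, 2225, 1432, 889, 624, 587, 317 bp.

3199, 2225, 1432, 889, 624, 587, 317 bp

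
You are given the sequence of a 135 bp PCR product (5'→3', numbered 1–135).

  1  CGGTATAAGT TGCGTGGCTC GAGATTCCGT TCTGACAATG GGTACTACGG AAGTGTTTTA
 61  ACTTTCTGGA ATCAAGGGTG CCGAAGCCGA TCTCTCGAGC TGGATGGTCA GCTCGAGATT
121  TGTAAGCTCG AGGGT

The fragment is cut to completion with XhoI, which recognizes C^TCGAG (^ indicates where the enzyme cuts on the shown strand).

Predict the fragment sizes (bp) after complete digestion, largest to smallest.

76, 18, 18, 15, 8 bp

XhoI sites (CTCGAG) start at positions 18, 94, 112, 127.
XhoI cuts after the first base of each site, so after positions 18, 94, 112, 127.
Linear molecule, 4 cuts → 5 fragments:
  1–18 → 18 bp
  19–94 → 76 bp
  95–112 → 18 bp
  113–127 → 15 bp
  128–135 → 8 bp
Sorted largest to smallest: 76, 18, 18, 15, 8 bp.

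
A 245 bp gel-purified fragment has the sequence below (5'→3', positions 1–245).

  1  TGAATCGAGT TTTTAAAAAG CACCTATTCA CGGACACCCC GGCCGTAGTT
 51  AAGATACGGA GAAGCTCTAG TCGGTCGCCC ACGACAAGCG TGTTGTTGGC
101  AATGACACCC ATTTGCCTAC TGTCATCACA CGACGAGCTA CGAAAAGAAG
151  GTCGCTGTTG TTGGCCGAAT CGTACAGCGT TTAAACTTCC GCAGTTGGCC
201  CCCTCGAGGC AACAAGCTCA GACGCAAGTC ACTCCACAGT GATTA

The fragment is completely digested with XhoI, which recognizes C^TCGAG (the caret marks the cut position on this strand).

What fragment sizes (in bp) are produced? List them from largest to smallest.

203, 42 bp

The XhoI site (CTCGAG) starts at position 203.
XhoI cuts after the first base of each site, so after position 203.
Linear molecule, 1 cut → 2 fragments:
  1–203 → 203 bp
  204–245 → 42 bp
Sorted largest to smallest: 203, 42 bp.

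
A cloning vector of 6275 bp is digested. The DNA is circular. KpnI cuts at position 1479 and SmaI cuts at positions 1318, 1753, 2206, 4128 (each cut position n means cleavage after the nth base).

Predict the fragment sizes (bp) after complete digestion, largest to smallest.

Combined cut positions (sorted): 1318, 1479, 1753, 2206, 4128.
Circular molecule, 5 cuts → 5 fragments:
  1479 − 1318 = 161 bp
  1753 − 1479 = 274 bp
  2206 − 1753 = 453 bp
  4128 − 2206 = 1922 bp
  wrap: 6275 − 4128 + 1318 = 3465 bp
Sorted largest to smallest: 3465, 1922, 453, 274, 161 bp.

3465, 1922, 453, 274, 161 bp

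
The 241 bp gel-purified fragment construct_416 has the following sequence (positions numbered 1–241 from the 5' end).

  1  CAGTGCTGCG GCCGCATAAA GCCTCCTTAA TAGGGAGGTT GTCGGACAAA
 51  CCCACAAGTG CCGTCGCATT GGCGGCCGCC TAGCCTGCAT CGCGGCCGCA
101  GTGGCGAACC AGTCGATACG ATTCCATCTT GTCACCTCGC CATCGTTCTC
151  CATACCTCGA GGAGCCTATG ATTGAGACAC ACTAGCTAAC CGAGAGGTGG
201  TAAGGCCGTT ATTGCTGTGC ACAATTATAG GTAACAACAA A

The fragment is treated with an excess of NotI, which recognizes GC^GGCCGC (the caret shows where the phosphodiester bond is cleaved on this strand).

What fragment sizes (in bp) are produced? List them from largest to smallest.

NotI sites (GCGGCCGC) start at positions 8, 72, 92.
NotI cuts after base 2 of each site, so after positions 9, 73, 93.
Linear molecule, 3 cuts → 4 fragments:
  1–9 → 9 bp
  10–73 → 64 bp
  74–93 → 20 bp
  94–241 → 148 bp
Sorted largest to smallest: 148, 64, 20, 9 bp.

148, 64, 20, 9 bp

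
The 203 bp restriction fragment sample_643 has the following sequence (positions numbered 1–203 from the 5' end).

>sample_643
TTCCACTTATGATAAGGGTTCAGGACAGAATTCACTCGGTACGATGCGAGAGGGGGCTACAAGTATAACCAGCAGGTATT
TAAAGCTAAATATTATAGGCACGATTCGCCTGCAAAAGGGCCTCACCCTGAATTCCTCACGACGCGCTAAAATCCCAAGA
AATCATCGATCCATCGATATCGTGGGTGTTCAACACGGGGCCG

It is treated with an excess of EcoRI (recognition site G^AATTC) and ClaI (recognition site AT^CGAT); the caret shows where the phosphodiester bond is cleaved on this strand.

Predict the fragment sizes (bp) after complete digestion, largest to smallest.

EcoRI sites (GAATTC) start at positions 28, 130.
EcoRI cuts after the first base of each site, so after positions 28, 130.
ClaI sites (ATCGAT) start at positions 165, 173.
ClaI cuts after base 2 of each site, so after positions 166, 174.
Combined cut positions: 28, 130, 166, 174.
Linear molecule, 4 cuts → 5 fragments:
  1–28 → 28 bp
  29–130 → 102 bp
  131–166 → 36 bp
  167–174 → 8 bp
  175–203 → 29 bp
Sorted largest to smallest: 102, 36, 29, 28, 8 bp.

102, 36, 29, 28, 8 bp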